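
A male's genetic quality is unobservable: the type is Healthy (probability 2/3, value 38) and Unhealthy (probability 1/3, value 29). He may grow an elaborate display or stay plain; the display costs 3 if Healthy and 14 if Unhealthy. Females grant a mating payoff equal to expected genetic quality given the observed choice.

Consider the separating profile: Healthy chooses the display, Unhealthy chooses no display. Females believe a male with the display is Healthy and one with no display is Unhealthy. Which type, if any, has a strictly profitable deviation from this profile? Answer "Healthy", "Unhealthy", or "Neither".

Neither

The display pays 38; no display pays 29.
Healthy: assigned the display, nets 38 − 3 = 35; deviating to no display nets 29.
Unhealthy: assigned no display, nets 29; deviating to the display nets 38 − 14 = 24.
Both types strictly prefer their assigned action; no profitable deviation.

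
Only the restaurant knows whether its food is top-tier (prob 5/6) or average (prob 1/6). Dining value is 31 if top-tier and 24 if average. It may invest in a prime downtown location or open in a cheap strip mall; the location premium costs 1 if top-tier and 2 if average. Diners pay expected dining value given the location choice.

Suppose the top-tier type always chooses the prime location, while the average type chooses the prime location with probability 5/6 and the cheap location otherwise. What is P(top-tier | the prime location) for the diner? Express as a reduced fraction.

6/7

P(the prime location) = (5/6)·1 + (1/6)·(5/6) = 35/36.
By Bayes' rule, P(top-tier | the prime location) = (5/6) / (35/36) = 6/7.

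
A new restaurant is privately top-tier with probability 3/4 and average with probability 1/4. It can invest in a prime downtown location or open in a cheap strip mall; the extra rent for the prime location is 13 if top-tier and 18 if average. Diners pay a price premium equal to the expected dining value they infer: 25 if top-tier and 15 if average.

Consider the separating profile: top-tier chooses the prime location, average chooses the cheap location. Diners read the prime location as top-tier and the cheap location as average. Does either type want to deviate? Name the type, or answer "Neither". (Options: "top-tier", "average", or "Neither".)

top-tier

The prime location pays 25; the cheap location pays 15.
top-tier: assigned the prime location, nets 25 − 13 = 12; deviating to the cheap location nets 15.
average: assigned the cheap location, nets 15; deviating to the prime location nets 25 − 18 = 7.
The top-tier type gains 3 by deviating.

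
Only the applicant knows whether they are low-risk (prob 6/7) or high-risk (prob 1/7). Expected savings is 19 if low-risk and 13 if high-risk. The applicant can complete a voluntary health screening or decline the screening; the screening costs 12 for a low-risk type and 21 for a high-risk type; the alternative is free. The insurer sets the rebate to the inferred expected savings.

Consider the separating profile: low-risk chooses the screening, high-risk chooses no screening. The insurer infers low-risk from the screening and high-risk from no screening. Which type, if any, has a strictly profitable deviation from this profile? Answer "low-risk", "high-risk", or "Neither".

The screening pays 19; no screening pays 13.
low-risk: assigned the screening, nets 19 − 12 = 7; deviating to no screening nets 13.
high-risk: assigned no screening, nets 13; deviating to the screening nets 19 − 21 = -2.
The low-risk type gains 6 by deviating.

low-risk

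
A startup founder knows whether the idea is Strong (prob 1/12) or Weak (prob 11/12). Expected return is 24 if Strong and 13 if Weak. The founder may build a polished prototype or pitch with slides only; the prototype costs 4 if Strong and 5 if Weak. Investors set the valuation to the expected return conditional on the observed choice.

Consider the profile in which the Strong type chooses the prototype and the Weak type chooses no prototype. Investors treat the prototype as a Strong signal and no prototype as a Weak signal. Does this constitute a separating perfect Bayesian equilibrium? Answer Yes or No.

No

Under these beliefs, the prototype earns valuation 24 and no prototype earns valuation 13.
Strong: the prototype nets 24 − 4 = 20; no prototype nets 13. Strong prefers the prototype.
Weak: the prototype nets 24 − 5 = 19; no prototype nets 13. Weak would deviate to the prototype.
Weak has a profitable deviation, so the profile is not an equilibrium.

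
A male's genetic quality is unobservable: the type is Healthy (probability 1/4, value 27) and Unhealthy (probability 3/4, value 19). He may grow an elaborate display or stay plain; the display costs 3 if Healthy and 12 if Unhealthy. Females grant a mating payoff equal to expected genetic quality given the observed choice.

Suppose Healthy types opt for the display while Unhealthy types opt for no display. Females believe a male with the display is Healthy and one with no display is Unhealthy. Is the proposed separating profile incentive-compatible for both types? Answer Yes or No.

Yes

Under these beliefs, the display earns mating payoff 27 and no display earns mating payoff 19.
Healthy: the display nets 27 − 3 = 24; no display nets 19. Healthy prefers the display.
Unhealthy: the display nets 27 − 12 = 15; no display nets 19. Unhealthy prefers no display.
Neither type deviates, so the separating profile is an equilibrium.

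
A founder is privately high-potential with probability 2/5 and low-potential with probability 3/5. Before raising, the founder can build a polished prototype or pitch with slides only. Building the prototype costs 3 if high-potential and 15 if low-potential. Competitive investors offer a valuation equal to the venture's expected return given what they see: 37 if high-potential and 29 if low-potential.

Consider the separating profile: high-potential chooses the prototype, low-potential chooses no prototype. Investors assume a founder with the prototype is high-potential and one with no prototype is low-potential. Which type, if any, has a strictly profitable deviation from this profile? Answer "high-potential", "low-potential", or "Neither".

The prototype pays 37; no prototype pays 29.
high-potential: assigned the prototype, nets 37 − 3 = 34; deviating to no prototype nets 29.
low-potential: assigned no prototype, nets 29; deviating to the prototype nets 37 − 15 = 22.
Both types strictly prefer their assigned action; no profitable deviation.

Neither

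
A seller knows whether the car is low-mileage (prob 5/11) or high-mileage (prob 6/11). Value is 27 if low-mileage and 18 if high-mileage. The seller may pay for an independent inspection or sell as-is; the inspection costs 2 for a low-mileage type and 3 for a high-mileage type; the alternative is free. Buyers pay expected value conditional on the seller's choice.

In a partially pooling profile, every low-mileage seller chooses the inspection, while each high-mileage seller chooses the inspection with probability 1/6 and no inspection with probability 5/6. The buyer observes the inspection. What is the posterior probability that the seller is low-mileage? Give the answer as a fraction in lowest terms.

5/6

P(the inspection) = (5/11)·1 + (6/11)·(1/6) = 6/11.
By Bayes' rule, P(low-mileage | the inspection) = (5/11) / (6/11) = 5/6.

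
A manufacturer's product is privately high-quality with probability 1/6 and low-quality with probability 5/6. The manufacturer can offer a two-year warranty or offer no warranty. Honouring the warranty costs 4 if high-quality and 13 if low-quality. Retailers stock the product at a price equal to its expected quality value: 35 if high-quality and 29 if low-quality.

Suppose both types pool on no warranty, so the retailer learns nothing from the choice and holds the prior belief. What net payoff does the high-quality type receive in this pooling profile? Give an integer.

Pooled price = 1/6·35 + 5/6·29 = 30.
high-quality pays no cost for no warranty, so net payoff = 30.

30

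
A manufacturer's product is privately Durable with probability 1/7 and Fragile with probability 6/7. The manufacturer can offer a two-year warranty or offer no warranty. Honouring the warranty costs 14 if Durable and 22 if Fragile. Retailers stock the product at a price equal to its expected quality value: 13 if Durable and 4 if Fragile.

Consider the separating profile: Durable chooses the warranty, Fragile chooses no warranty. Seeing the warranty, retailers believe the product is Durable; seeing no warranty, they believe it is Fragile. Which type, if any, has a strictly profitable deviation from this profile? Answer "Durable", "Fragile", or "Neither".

The warranty pays 13; no warranty pays 4.
Durable: assigned the warranty, nets 13 − 14 = -1; deviating to no warranty nets 4.
Fragile: assigned no warranty, nets 4; deviating to the warranty nets 13 − 22 = -9.
The Durable type gains 5 by deviating.

Durable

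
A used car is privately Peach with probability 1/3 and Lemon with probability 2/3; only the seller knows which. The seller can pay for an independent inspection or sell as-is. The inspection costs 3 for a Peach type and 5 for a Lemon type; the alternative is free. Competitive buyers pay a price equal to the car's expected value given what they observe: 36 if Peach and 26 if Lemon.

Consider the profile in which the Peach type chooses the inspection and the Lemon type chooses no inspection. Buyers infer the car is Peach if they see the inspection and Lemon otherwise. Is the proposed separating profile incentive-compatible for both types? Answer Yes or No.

Under these beliefs, the inspection earns price 36 and no inspection earns price 26.
Peach: the inspection nets 36 − 3 = 33; no inspection nets 26. Peach prefers the inspection.
Lemon: the inspection nets 36 − 5 = 31; no inspection nets 26. Lemon would deviate to the inspection.
Lemon has a profitable deviation, so the profile is not an equilibrium.

No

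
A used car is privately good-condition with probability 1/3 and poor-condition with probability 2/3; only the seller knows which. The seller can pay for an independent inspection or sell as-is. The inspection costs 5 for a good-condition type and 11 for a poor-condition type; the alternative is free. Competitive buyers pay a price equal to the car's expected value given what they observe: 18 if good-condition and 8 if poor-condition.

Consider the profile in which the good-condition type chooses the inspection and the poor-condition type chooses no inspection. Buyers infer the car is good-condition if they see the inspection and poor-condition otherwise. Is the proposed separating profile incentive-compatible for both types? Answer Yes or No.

Yes

Under these beliefs, the inspection earns price 18 and no inspection earns price 8.
good-condition: the inspection nets 18 − 5 = 13; no inspection nets 8. good-condition prefers the inspection.
poor-condition: the inspection nets 18 − 11 = 7; no inspection nets 8. poor-condition prefers no inspection.
Neither type deviates, so the separating profile is an equilibrium.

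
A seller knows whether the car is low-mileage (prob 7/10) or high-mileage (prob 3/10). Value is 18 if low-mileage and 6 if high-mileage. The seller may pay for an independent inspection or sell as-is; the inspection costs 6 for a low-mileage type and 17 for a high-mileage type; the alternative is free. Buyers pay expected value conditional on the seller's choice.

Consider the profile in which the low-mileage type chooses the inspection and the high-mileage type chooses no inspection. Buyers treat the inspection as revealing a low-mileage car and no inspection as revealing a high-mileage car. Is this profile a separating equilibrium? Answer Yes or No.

Under these beliefs, the inspection earns price 18 and no inspection earns price 6.
low-mileage: the inspection nets 18 − 6 = 12; no inspection nets 6. low-mileage prefers the inspection.
high-mileage: the inspection nets 18 − 17 = 1; no inspection nets 6. high-mileage prefers no inspection.
Neither type deviates, so the separating profile is an equilibrium.

Yes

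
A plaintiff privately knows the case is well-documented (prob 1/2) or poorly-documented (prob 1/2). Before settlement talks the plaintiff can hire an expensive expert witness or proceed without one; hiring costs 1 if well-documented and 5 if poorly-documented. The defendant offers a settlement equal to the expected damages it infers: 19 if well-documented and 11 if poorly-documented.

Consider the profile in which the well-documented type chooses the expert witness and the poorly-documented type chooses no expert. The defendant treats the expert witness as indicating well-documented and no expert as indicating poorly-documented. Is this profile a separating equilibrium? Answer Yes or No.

No

Under these beliefs, the expert witness earns settlement 19 and no expert earns settlement 11.
well-documented: the expert witness nets 19 − 1 = 18; no expert nets 11. well-documented prefers the expert witness.
poorly-documented: the expert witness nets 19 − 5 = 14; no expert nets 11. poorly-documented would deviate to the expert witness.
poorly-documented has a profitable deviation, so the profile is not an equilibrium.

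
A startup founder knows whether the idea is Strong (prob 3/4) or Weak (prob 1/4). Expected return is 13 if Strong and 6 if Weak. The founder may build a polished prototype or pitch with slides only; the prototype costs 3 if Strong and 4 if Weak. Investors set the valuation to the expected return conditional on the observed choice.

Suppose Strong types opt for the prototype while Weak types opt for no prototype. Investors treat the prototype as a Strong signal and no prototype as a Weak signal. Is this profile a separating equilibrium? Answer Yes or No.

Under these beliefs, the prototype earns valuation 13 and no prototype earns valuation 6.
Strong: the prototype nets 13 − 3 = 10; no prototype nets 6. Strong prefers the prototype.
Weak: the prototype nets 13 − 4 = 9; no prototype nets 6. Weak would deviate to the prototype.
Weak has a profitable deviation, so the profile is not an equilibrium.

No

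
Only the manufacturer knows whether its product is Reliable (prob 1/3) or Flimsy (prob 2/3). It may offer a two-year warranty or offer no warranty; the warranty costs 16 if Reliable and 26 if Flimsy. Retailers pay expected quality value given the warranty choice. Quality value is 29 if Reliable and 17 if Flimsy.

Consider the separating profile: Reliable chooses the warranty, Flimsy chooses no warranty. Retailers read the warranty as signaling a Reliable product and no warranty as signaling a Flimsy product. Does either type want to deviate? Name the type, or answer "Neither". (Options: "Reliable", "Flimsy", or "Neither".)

The warranty pays 29; no warranty pays 17.
Reliable: assigned the warranty, nets 29 − 16 = 13; deviating to no warranty nets 17.
Flimsy: assigned no warranty, nets 17; deviating to the warranty nets 29 − 26 = 3.
The Reliable type gains 4 by deviating.

Reliable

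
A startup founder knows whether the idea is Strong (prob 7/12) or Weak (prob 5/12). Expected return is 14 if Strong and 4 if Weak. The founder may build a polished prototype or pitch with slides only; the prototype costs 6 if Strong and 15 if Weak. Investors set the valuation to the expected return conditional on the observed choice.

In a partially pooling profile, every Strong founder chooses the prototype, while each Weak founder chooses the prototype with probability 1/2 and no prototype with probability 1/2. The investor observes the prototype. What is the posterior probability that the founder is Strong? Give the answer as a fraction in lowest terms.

14/19

P(the prototype) = (7/12)·1 + (5/12)·(1/2) = 19/24.
By Bayes' rule, P(Strong | the prototype) = (7/12) / (19/24) = 14/19.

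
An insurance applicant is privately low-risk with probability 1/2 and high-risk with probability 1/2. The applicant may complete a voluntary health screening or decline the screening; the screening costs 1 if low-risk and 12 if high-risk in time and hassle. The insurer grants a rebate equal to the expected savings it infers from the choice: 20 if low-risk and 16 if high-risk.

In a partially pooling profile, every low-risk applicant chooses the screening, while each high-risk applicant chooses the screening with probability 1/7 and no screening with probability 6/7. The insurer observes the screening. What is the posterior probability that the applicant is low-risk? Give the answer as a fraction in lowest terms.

P(the screening) = (1/2)·1 + (1/2)·(1/7) = 4/7.
By Bayes' rule, P(low-risk | the screening) = (1/2) / (4/7) = 7/8.

7/8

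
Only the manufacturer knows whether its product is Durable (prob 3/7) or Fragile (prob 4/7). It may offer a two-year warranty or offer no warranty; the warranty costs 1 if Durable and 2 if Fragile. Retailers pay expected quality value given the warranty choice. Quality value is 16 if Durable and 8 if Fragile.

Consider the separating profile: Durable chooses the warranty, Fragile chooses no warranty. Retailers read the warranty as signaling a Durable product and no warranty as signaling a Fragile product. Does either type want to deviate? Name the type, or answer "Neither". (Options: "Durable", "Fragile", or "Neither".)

The warranty pays 16; no warranty pays 8.
Durable: assigned the warranty, nets 16 − 1 = 15; deviating to no warranty nets 8.
Fragile: assigned no warranty, nets 8; deviating to the warranty nets 16 − 2 = 14.
The Fragile type gains 6 by deviating.

Fragile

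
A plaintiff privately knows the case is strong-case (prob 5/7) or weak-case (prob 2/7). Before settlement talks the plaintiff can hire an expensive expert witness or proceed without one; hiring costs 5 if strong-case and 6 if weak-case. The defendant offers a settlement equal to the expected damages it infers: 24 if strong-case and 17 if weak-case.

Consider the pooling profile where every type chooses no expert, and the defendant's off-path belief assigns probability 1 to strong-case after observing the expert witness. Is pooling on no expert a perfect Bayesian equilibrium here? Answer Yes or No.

Yes

On path, the defendant holds the prior and pays 5/7·24 + 2/7·17 = 22. Off path (the expert witness), believing strong-case, it pays 24.
strong-case: no expert nets 22; the expert witness nets 24 − 5 = 19. strong-case stays.
weak-case: no expert nets 22; the expert witness nets 24 − 6 = 18. weak-case stays.
No type deviates, so pooling is sustained.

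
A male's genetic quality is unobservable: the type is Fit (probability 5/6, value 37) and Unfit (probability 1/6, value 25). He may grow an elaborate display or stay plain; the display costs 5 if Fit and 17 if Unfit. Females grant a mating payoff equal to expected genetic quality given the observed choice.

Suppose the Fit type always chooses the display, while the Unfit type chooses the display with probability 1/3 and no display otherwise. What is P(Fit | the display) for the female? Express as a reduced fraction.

P(the display) = (5/6)·1 + (1/6)·(1/3) = 8/9.
By Bayes' rule, P(Fit | the display) = (5/6) / (8/9) = 15/16.

15/16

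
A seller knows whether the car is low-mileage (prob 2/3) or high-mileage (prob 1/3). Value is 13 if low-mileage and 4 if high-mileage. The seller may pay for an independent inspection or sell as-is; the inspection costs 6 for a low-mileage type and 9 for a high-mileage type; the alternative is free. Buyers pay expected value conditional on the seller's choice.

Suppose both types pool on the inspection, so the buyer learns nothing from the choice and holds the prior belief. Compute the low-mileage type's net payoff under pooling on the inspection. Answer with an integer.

4

Pooled price = 2/3·13 + 1/3·4 = 10.
low-mileage pays cost 6 for the inspection, so net payoff = 10 − 6 = 4.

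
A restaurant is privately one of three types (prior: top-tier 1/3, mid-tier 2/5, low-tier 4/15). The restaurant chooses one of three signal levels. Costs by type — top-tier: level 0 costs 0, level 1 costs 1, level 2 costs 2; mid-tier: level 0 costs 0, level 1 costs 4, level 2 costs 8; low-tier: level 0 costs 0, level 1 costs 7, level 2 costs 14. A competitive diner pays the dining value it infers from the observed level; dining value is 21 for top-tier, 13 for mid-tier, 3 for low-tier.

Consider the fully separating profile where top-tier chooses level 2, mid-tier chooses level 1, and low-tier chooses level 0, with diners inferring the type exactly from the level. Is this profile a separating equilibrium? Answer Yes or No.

No

Separating price premiums: level 2 → 21, level 1 → 13, level 0 → 3.
top-tier (assigned level 2): level 0: 3 − 0 = 3; level 1: 13 − 1 = 12; level 2: 21 − 2 = 19. top-tier stays.
mid-tier (assigned level 1): level 0: 3 − 0 = 3; level 1: 13 − 4 = 9; level 2: 21 − 8 = 13. mid-tier prefers level 2.
low-tier (assigned level 0): level 0: 3 − 0 = 3; level 1: 13 − 7 = 6; level 2: 21 − 14 = 7. low-tier prefers level 2.
At least one type deviates; the separating profile fails.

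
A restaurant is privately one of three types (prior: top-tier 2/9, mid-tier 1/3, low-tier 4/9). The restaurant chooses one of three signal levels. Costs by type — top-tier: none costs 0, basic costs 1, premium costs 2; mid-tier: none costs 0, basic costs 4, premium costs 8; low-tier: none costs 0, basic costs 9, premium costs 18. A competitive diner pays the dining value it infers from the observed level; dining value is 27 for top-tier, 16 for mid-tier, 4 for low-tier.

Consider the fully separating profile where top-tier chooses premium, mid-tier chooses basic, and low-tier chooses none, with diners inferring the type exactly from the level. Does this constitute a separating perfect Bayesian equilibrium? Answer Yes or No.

No

Separating price premiums: premium → 27, basic → 16, none → 4.
top-tier (assigned premium): none: 4 − 0 = 4; basic: 16 − 1 = 15; premium: 27 − 2 = 25. top-tier stays.
mid-tier (assigned basic): none: 4 − 0 = 4; basic: 16 − 4 = 12; premium: 27 − 8 = 19. mid-tier prefers premium.
low-tier (assigned none): none: 4 − 0 = 4; basic: 16 − 9 = 7; premium: 27 − 18 = 9. low-tier prefers premium.
At least one type deviates; the separating profile fails.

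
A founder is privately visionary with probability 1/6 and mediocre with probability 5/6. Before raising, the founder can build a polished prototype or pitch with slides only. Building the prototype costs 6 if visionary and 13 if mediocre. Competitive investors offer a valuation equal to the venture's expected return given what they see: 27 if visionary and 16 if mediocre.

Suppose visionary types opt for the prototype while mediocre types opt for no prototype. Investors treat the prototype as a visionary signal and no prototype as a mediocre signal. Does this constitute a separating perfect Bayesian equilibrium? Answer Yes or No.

Yes

Under these beliefs, the prototype earns valuation 27 and no prototype earns valuation 16.
visionary: the prototype nets 27 − 6 = 21; no prototype nets 16. visionary prefers the prototype.
mediocre: the prototype nets 27 − 13 = 14; no prototype nets 16. mediocre prefers no prototype.
Neither type deviates, so the separating profile is an equilibrium.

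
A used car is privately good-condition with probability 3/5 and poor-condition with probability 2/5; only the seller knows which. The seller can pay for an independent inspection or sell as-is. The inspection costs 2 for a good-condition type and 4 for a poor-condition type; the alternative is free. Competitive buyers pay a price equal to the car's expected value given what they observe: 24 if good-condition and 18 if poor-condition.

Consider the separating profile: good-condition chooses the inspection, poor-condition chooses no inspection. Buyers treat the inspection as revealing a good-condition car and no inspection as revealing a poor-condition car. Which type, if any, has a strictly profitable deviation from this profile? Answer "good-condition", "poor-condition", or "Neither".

The inspection pays 24; no inspection pays 18.
good-condition: assigned the inspection, nets 24 − 2 = 22; deviating to no inspection nets 18.
poor-condition: assigned no inspection, nets 18; deviating to the inspection nets 24 − 4 = 20.
The poor-condition type gains 2 by deviating.

poor-condition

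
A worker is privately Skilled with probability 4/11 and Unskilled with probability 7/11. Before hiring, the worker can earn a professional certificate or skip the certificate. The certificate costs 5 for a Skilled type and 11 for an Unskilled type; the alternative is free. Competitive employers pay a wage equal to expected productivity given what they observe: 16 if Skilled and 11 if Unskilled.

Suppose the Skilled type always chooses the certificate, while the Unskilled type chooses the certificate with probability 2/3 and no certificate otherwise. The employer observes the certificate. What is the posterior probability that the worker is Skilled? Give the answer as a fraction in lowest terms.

P(the certificate) = (4/11)·1 + (7/11)·(2/3) = 26/33.
By Bayes' rule, P(Skilled | the certificate) = (4/11) / (26/33) = 6/13.

6/13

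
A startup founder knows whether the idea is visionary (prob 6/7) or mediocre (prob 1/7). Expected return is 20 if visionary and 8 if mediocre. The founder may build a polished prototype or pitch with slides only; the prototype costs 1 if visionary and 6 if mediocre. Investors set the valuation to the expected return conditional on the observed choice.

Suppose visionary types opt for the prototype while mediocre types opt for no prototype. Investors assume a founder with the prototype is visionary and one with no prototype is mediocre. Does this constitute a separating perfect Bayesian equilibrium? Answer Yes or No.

Under these beliefs, the prototype earns valuation 20 and no prototype earns valuation 8.
visionary: the prototype nets 20 − 1 = 19; no prototype nets 8. visionary prefers the prototype.
mediocre: the prototype nets 20 − 6 = 14; no prototype nets 8. mediocre would deviate to the prototype.
mediocre has a profitable deviation, so the profile is not an equilibrium.

No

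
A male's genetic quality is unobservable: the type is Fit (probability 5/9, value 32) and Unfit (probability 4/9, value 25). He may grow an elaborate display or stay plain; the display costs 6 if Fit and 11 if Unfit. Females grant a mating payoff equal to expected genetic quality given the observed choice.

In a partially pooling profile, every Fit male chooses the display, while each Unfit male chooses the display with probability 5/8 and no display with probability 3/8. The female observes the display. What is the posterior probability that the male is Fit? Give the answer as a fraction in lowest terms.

2/3

P(the display) = (5/9)·1 + (4/9)·(5/8) = 5/6.
By Bayes' rule, P(Fit | the display) = (5/9) / (5/6) = 2/3.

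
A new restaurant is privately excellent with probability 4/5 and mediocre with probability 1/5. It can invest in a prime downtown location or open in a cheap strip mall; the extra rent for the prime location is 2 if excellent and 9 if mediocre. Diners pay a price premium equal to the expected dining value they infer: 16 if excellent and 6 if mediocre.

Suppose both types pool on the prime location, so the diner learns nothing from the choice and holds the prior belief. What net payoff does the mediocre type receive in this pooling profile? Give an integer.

5

Pooled price premium = 4/5·16 + 1/5·6 = 14.
mediocre pays cost 9 for the prime location, so net payoff = 14 − 9 = 5.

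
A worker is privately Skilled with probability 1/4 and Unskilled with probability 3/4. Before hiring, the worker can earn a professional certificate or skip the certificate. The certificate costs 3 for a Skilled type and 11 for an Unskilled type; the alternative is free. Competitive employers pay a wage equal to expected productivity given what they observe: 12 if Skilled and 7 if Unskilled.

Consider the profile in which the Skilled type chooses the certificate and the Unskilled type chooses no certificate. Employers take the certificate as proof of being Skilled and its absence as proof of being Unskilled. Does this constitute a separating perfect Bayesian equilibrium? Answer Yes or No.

Yes

Under these beliefs, the certificate earns wage 12 and no certificate earns wage 7.
Skilled: the certificate nets 12 − 3 = 9; no certificate nets 7. Skilled prefers the certificate.
Unskilled: the certificate nets 12 − 11 = 1; no certificate nets 7. Unskilled prefers no certificate.
Neither type deviates, so the separating profile is an equilibrium.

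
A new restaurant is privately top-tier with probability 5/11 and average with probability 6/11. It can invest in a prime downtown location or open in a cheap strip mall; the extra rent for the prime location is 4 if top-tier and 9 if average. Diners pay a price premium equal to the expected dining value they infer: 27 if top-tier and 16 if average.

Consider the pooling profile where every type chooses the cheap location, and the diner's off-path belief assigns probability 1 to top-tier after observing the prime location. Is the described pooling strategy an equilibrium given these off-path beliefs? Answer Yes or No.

No

On path, the diner holds the prior and pays 5/11·27 + 6/11·16 = 21. Off path (the prime location), believing top-tier, it pays 27.
top-tier: the cheap location nets 21; the prime location nets 27 − 4 = 23. top-tier would deviate.
average: the cheap location nets 21; the prime location nets 27 − 9 = 18. average stays.
A type deviates, so pooling fails.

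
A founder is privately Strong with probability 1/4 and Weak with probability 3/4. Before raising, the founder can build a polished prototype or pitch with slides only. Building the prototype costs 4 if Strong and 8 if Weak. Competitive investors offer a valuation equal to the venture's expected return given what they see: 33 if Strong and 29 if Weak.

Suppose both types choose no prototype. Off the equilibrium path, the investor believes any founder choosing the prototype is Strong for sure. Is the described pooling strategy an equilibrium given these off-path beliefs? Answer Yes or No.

Yes

On path, the investor holds the prior and pays 1/4·33 + 3/4·29 = 30. Off path (the prototype), believing Strong, it pays 33.
Strong: no prototype nets 30; the prototype nets 33 − 4 = 29. Strong stays.
Weak: no prototype nets 30; the prototype nets 33 − 8 = 25. Weak stays.
No type deviates, so pooling is sustained.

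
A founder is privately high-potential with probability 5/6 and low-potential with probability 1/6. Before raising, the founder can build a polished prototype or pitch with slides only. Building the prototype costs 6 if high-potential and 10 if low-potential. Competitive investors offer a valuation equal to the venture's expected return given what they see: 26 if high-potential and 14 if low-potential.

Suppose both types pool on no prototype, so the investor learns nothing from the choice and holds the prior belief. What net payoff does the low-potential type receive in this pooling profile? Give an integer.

Pooled valuation = 5/6·26 + 1/6·14 = 24.
low-potential pays no cost for no prototype, so net payoff = 24.

24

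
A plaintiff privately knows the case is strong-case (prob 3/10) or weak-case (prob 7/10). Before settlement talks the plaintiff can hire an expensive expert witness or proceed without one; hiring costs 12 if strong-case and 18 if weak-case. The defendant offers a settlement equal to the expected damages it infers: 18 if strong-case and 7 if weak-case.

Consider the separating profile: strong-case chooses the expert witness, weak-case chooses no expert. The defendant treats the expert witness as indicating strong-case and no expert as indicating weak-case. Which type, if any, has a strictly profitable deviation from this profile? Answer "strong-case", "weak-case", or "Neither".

strong-case

The expert witness pays 18; no expert pays 7.
strong-case: assigned the expert witness, nets 18 − 12 = 6; deviating to no expert nets 7.
weak-case: assigned no expert, nets 7; deviating to the expert witness nets 18 − 18 = 0.
The strong-case type gains 1 by deviating.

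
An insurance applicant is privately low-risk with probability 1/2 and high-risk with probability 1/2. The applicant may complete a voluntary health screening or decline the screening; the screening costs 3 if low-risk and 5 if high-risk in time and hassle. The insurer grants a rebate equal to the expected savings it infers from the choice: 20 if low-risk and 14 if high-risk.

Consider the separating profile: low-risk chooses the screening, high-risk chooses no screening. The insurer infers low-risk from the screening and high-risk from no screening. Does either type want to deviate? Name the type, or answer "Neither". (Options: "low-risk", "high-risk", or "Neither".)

high-risk

The screening pays 20; no screening pays 14.
low-risk: assigned the screening, nets 20 − 3 = 17; deviating to no screening nets 14.
high-risk: assigned no screening, nets 14; deviating to the screening nets 20 − 5 = 15.
The high-risk type gains 1 by deviating.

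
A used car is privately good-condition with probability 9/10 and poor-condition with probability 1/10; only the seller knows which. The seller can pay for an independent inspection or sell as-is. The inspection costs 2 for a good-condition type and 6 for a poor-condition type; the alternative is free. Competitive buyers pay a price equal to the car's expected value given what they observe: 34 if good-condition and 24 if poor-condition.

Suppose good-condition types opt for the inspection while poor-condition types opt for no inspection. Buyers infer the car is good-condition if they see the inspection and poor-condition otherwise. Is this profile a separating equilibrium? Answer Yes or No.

Under these beliefs, the inspection earns price 34 and no inspection earns price 24.
good-condition: the inspection nets 34 − 2 = 32; no inspection nets 24. good-condition prefers the inspection.
poor-condition: the inspection nets 34 − 6 = 28; no inspection nets 24. poor-condition would deviate to the inspection.
poor-condition has a profitable deviation, so the profile is not an equilibrium.

No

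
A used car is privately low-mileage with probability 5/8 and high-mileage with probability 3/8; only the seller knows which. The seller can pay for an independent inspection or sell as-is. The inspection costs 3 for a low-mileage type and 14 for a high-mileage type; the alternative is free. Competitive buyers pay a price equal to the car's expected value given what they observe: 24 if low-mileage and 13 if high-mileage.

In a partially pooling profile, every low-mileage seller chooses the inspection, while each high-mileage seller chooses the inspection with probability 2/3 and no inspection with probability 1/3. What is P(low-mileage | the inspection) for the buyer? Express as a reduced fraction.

P(the inspection) = (5/8)·1 + (3/8)·(2/3) = 7/8.
By Bayes' rule, P(low-mileage | the inspection) = (5/8) / (7/8) = 5/7.

5/7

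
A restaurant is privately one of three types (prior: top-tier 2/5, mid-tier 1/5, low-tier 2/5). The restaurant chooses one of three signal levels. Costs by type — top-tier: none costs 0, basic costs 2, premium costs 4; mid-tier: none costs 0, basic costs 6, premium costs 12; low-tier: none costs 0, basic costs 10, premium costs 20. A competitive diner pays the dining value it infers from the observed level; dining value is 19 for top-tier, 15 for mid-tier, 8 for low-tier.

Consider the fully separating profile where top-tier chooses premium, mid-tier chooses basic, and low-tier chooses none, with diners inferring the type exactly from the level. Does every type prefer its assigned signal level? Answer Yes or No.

Separating price premiums: premium → 19, basic → 15, none → 8.
top-tier (assigned premium): none: 8 − 0 = 8; basic: 15 − 2 = 13; premium: 19 − 4 = 15. top-tier stays.
mid-tier (assigned basic): none: 8 − 0 = 8; basic: 15 − 6 = 9; premium: 19 − 12 = 7. mid-tier stays.
low-tier (assigned none): none: 8 − 0 = 8; basic: 15 − 10 = 5; premium: 19 − 20 = -1. low-tier stays.
Every type prefers its assigned level; separation holds.

Yes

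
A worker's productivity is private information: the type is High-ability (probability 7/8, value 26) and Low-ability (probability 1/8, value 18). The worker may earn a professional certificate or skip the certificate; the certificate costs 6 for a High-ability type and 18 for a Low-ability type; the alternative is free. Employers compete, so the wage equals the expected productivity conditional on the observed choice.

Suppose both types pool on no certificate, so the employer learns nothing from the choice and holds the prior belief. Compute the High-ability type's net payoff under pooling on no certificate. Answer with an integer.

25

Pooled wage = 7/8·26 + 1/8·18 = 25.
High-ability pays no cost for no certificate, so net payoff = 25.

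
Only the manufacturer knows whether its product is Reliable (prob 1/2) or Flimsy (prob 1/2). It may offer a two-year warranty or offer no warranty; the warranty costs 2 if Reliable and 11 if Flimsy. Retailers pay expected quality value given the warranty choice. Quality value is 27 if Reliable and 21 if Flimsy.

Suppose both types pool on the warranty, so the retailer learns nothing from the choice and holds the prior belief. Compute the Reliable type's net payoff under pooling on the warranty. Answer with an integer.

22

Pooled price = 1/2·27 + 1/2·21 = 24.
Reliable pays cost 2 for the warranty, so net payoff = 24 − 2 = 22.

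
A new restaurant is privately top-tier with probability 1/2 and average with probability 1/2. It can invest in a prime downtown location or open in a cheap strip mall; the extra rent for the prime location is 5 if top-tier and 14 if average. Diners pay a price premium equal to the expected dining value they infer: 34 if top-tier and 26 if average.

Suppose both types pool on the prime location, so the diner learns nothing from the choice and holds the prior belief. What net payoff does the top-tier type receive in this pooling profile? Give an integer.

Pooled price premium = 1/2·34 + 1/2·26 = 30.
top-tier pays cost 5 for the prime location, so net payoff = 30 − 5 = 25.

25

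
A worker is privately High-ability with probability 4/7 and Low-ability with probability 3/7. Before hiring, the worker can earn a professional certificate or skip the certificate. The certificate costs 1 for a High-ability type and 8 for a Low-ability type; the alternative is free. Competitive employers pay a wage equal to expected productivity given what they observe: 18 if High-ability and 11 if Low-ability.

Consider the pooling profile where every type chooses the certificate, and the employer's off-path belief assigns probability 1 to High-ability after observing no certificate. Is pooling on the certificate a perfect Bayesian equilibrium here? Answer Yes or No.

On path, the employer holds the prior and pays 4/7·18 + 3/7·11 = 15. Off path (no certificate), believing High-ability, it pays 18.
High-ability: the certificate nets 15 − 1 = 14; no certificate nets 18. High-ability would deviate.
Low-ability: the certificate nets 15 − 8 = 7; no certificate nets 18. Low-ability would deviate.
A type deviates, so pooling fails.

No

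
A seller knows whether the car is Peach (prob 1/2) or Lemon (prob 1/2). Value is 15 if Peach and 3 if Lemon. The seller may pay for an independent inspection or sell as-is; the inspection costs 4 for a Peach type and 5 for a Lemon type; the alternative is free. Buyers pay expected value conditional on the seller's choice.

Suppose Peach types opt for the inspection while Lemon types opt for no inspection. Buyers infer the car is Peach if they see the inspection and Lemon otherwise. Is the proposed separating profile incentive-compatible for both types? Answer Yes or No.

Under these beliefs, the inspection earns price 15 and no inspection earns price 3.
Peach: the inspection nets 15 − 4 = 11; no inspection nets 3. Peach prefers the inspection.
Lemon: the inspection nets 15 − 5 = 10; no inspection nets 3. Lemon would deviate to the inspection.
Lemon has a profitable deviation, so the profile is not an equilibrium.

No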